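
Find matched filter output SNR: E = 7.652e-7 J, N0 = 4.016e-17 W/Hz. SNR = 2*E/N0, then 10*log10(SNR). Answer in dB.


SNR_lin = 2 * 7.652e-7 / 4.016e-17 = 3.811e10
SNR_dB = 10*log10(3.811e10) = 105.8 dB

105.8 dB


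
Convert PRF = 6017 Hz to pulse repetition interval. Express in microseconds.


PRI = 1/6017 = 0.0001661958 s = 166.2 us

166.2 us


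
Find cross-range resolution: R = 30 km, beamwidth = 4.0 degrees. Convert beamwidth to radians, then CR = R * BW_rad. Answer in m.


BW_rad = 0.06981317
CR = 30000 * 0.06981317 = 2094.4 m

2094.4 m


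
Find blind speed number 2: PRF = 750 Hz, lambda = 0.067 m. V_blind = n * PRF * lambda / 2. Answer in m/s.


V_blind = 2 * 750 * 0.067 / 2 = 50.3 m/s

50.3 m/s


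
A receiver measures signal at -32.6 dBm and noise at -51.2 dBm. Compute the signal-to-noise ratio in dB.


SNR = -32.6 - (-51.2) = 18.6 dB

18.6 dB


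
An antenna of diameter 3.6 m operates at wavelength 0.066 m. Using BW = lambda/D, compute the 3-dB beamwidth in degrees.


BW_rad = 0.066 / 3.6 = 0.018333
BW_deg = 1.05 degrees

1.05 degrees


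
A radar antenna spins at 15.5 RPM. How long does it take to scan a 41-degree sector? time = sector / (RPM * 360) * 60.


t = 41 / (15.5 * 360) * 60 = 0.44 s

0.44 s


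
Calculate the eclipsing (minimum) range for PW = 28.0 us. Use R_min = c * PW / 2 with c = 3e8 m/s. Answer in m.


R_min = 3e8 * 28.0e-6 / 2 = 4200.0 m

4200.0 m


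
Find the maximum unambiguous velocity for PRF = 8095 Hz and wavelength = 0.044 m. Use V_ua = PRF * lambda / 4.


V_ua = 8095 * 0.044 / 4 = 89.0 m/s

89.0 m/s


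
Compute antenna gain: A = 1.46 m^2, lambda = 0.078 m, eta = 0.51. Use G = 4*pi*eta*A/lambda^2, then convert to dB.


G_linear = 4*pi*0.51*1.46/0.078^2 = 1537.96
G_dB = 10*log10(1537.96) = 31.9 dB

31.9 dB


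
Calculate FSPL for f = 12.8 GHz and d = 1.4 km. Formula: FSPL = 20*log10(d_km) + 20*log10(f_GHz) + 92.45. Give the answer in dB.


20*log10(1.4) = 2.92
20*log10(12.8) = 22.14
FSPL = 117.5 dB

117.5 dB


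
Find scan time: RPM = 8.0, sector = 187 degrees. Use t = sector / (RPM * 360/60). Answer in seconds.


t = 187 / (8.0 * 360) * 60 = 3.9 s

3.9 s


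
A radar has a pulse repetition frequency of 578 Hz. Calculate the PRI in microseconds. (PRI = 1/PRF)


PRI = 1/578 = 0.0017301038 s = 1730.1 us

1730.1 us


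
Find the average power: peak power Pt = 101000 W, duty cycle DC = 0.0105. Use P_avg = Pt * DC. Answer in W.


P_avg = 101000 * 0.0105 = 1060.5 W

1060.5 W


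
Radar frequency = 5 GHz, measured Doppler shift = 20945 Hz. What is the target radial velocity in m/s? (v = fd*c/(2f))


v = 20945 * 3e8 / (2 * 5000000000.0) = 628.4 m/s

628.4 m/s


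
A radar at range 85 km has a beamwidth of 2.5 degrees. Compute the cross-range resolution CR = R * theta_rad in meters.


BW_rad = 0.043633231
CR = 85000 * 0.043633231 = 3708.8 m

3708.8 m


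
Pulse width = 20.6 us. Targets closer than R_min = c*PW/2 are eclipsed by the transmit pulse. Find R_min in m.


R_min = 3e8 * 20.6e-6 / 2 = 3090.0 m

3090.0 m


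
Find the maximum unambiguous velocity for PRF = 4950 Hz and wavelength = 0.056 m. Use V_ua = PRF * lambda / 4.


V_ua = 4950 * 0.056 / 4 = 69.3 m/s

69.3 m/s


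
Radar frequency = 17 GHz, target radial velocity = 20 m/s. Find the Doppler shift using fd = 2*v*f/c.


fd = 2 * 20 * 17000000000.0 / 3e8 = 2266.7 Hz

2266.7 Hz


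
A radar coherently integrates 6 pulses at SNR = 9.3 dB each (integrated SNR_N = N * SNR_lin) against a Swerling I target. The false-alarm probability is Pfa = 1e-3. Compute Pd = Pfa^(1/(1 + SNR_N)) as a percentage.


SNR_lin = 10^(9.3/10) = 8.51138
SNR_N = 6 * 8.51138 = 51.06828
1/(1 + SNR_N) = 1/52.06828 = 0.0192056
Pd = (1e-3)^0.0192056 = 0.87576
Pd = 87.6%

87.6%


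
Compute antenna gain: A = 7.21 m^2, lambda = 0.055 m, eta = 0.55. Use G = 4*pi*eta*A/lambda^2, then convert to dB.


G_linear = 4*pi*0.55*7.21/0.055^2 = 16473.37
G_dB = 10*log10(16473.37) = 42.2 dB

42.2 dB


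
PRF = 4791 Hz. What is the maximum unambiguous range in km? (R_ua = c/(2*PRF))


R_ua = 3e8 / (2 * 4791) = 31308.7 m = 31.3 km

31.3 km


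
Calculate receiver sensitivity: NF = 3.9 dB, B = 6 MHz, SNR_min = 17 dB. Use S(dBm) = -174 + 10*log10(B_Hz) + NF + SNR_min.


10*log10(6000000.0) = 67.78
S = -174 + 67.78 + 3.9 + 17 = -85.3 dBm

-85.3 dBm


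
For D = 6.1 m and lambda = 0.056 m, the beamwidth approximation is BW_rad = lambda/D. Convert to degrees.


BW_rad = 0.056 / 6.1 = 0.00918
BW_deg = 0.53 degrees

0.53 degrees


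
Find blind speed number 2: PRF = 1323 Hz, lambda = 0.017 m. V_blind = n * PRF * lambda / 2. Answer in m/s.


V_blind = 2 * 1323 * 0.017 / 2 = 22.5 m/s

22.5 m/s


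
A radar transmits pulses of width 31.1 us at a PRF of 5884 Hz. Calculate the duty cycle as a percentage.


DC = 31.1e-6 * 5884 * 100 = 18.3%

18.3%


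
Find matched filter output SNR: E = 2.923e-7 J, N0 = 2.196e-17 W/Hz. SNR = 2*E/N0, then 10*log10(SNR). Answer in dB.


SNR_lin = 2 * 2.923e-7 / 2.196e-17 = 2.662e10
SNR_dB = 10*log10(2.662e10) = 104.3 dB

104.3 dB


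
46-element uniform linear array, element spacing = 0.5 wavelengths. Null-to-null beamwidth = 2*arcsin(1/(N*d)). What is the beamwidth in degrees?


1/(N*d) = 1/(46*0.5) = 0.043478
BW = 2*arcsin(0.043478) = 5.0 degrees

5.0 degrees


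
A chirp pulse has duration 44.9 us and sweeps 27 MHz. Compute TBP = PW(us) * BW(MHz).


TBP = 44.9 * 27 = 1212.3

1212.3


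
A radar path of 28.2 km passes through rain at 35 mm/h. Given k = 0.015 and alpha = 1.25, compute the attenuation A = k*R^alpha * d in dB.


gamma = 0.015 * 35^1.25 = 1.276957 dB/km
A = 1.276957 * 28.2 = 36.01 dB

36.01 dB


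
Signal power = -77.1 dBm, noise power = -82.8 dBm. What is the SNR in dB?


SNR = -77.1 - (-82.8) = 5.7 dB

5.7 dB


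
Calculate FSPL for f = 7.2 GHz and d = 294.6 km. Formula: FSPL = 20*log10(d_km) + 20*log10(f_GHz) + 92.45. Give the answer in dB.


20*log10(294.6) = 49.38
20*log10(7.2) = 17.15
FSPL = 159.0 dB

159.0 dB


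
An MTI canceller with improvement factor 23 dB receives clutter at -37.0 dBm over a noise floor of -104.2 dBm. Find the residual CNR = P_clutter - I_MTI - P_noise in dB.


CNR = -37.0 - 23 - (-104.2) = 44.2 dB

44.2 dB


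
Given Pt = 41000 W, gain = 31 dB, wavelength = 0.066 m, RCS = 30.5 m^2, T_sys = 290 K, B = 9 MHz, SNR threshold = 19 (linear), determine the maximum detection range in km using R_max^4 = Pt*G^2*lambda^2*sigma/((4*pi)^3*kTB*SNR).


G_lin = 10^(31/10) = 1258.925412
R^4 = 41000 * 1258.925412^2 * 0.066^2 * 30.5 / ((4*pi)^3 * 1.38e-23 * 290 * 9000000.0 * 19)
R^4 = 6.35724e18 m^4
R_max = (6.35724e18)^(1/4) = 50213.1 m = 50.2 km

50.2 km


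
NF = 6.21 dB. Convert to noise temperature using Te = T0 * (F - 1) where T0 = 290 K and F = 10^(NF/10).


NF_lin = 10^(6.21/10) = 4.178304
Te = 290 * (4.178304 - 1) = 921.7 K

921.7 K


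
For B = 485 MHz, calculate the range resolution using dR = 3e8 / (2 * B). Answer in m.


dR = 3e8 / (2 * 485000000.0) = 0.31 m

0.31 m


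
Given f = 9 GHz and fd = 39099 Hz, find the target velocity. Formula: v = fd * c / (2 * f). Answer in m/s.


v = 39099 * 3e8 / (2 * 9000000000.0) = 651.7 m/s

651.7 m/s


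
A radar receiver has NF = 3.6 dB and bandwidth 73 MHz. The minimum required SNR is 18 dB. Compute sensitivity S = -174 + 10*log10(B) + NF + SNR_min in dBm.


10*log10(73000000.0) = 78.63
S = -174 + 78.63 + 3.6 + 18 = -73.8 dBm

-73.8 dBm


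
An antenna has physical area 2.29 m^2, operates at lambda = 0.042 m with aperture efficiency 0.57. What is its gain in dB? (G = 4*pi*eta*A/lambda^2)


G_linear = 4*pi*0.57*2.29/0.042^2 = 9298.69
G_dB = 10*log10(9298.69) = 39.7 dB

39.7 dB


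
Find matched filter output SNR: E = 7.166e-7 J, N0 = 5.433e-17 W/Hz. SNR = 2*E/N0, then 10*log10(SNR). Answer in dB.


SNR_lin = 2 * 7.166e-7 / 5.433e-17 = 2.638e10
SNR_dB = 10*log10(2.638e10) = 104.2 dB

104.2 dB


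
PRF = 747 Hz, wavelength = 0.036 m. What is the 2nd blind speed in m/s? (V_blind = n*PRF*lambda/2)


V_blind = 2 * 747 * 0.036 / 2 = 26.9 m/s

26.9 m/s


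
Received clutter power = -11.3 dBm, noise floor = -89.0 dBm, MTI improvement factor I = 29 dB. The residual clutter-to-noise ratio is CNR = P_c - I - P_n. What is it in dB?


CNR = -11.3 - 29 - (-89.0) = 48.7 dB

48.7 dB


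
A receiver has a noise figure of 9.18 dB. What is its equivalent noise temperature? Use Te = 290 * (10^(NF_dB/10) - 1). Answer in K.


NF_lin = 10^(9.18/10) = 8.279422
Te = 290 * (8.279422 - 1) = 2111.0 K

2111.0 K


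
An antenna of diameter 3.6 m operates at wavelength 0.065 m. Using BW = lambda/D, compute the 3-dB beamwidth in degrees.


BW_rad = 0.065 / 3.6 = 0.018056
BW_deg = 1.03 degrees

1.03 degrees


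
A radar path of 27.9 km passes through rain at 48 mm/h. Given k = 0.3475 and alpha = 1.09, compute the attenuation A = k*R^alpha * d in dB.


gamma = 0.3475 * 48^1.09 = 23.632396 dB/km
A = 23.632396 * 27.9 = 659.34 dB

659.34 dB


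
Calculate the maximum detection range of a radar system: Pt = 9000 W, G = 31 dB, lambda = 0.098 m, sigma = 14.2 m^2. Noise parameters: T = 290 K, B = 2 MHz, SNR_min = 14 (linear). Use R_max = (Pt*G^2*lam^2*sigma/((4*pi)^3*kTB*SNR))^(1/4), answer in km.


G_lin = 10^(31/10) = 1258.925412
R^4 = 9000 * 1258.925412^2 * 0.098^2 * 14.2 / ((4*pi)^3 * 1.38e-23 * 290 * 2000000.0 * 14)
R^4 = 8.74819e18 m^4
R_max = (8.74819e18)^(1/4) = 54385.1 m = 54.4 km

54.4 km


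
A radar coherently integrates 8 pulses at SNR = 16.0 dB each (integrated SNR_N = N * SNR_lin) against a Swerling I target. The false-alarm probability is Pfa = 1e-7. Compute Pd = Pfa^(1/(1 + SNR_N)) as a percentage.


SNR_lin = 10^(16.0/10) = 39.81072
SNR_N = 8 * 39.81072 = 318.48576
1/(1 + SNR_N) = 1/319.48576 = 0.00313
Pd = (1e-7)^0.00313 = 0.9508
Pd = 95.1%

95.1%


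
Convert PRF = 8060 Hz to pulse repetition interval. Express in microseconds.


PRI = 1/8060 = 0.0001240695 s = 124.1 us

124.1 us


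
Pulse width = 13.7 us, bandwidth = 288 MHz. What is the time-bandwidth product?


TBP = 13.7 * 288 = 3945.6

3945.6


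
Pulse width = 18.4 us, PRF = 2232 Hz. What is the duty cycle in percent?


DC = 18.4e-6 * 2232 * 100 = 4.11%

4.11%


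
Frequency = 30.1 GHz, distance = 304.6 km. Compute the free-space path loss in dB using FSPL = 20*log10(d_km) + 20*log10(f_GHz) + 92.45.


20*log10(304.6) = 49.67
20*log10(30.1) = 29.57
FSPL = 171.7 dB

171.7 dB


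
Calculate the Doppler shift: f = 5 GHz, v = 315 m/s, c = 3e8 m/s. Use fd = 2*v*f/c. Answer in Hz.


fd = 2 * 315 * 5000000000.0 / 3e8 = 10500.0 Hz

10500.0 Hz


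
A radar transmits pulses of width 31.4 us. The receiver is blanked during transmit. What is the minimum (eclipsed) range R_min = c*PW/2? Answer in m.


R_min = 3e8 * 31.4e-6 / 2 = 4710.0 m

4710.0 m


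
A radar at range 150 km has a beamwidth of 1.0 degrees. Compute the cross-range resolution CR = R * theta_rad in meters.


BW_rad = 0.017453293
CR = 150000 * 0.017453293 = 2618.0 m

2618.0 m


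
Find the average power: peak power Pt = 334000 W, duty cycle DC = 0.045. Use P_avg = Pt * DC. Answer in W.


P_avg = 334000 * 0.045 = 15030.0 W

15030.0 W


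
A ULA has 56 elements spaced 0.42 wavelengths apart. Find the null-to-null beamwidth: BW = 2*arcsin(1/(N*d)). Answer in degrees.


1/(N*d) = 1/(56*0.42) = 0.042517
BW = 2*arcsin(0.042517) = 4.9 degrees

4.9 degrees


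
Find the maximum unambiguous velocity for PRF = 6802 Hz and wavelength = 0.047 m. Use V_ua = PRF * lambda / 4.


V_ua = 6802 * 0.047 / 4 = 79.9 m/s

79.9 m/s


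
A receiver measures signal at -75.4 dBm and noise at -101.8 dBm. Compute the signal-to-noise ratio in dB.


SNR = -75.4 - (-101.8) = 26.4 dB

26.4 dB


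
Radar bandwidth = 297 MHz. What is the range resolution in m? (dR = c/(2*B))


dR = 3e8 / (2 * 297000000.0) = 0.51 m

0.51 m


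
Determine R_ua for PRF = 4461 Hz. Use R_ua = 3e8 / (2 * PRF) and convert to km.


R_ua = 3e8 / (2 * 4461) = 33624.7 m = 33.6 km

33.6 km


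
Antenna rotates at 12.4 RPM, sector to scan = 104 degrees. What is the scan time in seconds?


t = 104 / (12.4 * 360) * 60 = 1.4 s

1.4 s


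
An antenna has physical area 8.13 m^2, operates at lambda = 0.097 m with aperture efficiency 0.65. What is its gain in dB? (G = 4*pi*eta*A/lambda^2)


G_linear = 4*pi*0.65*8.13/0.097^2 = 7057.82
G_dB = 10*log10(7057.82) = 38.5 dB

38.5 dB


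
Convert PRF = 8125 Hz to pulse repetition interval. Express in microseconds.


PRI = 1/8125 = 0.0001230769 s = 123.1 us

123.1 us


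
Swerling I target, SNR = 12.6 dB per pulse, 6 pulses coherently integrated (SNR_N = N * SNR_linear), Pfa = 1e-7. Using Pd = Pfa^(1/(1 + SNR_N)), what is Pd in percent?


SNR_lin = 10^(12.6/10) = 18.19701
SNR_N = 6 * 18.19701 = 109.18206
1/(1 + SNR_N) = 1/110.18206 = 0.0090759
Pd = (1e-7)^0.0090759 = 0.86391
Pd = 86.4%

86.4%


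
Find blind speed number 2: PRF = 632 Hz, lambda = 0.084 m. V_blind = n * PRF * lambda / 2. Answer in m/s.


V_blind = 2 * 632 * 0.084 / 2 = 53.1 m/s

53.1 m/s


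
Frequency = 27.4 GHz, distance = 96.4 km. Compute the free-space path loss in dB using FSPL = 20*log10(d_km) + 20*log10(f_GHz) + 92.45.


20*log10(96.4) = 39.68
20*log10(27.4) = 28.76
FSPL = 160.9 dB

160.9 dB


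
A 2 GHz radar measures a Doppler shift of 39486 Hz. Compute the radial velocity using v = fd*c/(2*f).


v = 39486 * 3e8 / (2 * 2000000000.0) = 2961.5 m/s

2961.5 m/s


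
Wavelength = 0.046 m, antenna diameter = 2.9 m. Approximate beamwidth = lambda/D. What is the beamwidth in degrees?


BW_rad = 0.046 / 2.9 = 0.015862
BW_deg = 0.91 degrees

0.91 degrees


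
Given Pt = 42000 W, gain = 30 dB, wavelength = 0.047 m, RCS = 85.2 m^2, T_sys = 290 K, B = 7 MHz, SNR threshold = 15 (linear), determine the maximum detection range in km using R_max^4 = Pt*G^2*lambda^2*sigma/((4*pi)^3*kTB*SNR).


G_lin = 10^(30/10) = 1000.0
R^4 = 42000 * 1000.0^2 * 0.047^2 * 85.2 / ((4*pi)^3 * 1.38e-23 * 290 * 7000000.0 * 15)
R^4 = 9.47957e18 m^4
R_max = (9.47957e18)^(1/4) = 55487.8 m = 55.5 km

55.5 km


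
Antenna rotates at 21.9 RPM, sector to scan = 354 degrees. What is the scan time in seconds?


t = 354 / (21.9 * 360) * 60 = 2.69 s

2.69 s


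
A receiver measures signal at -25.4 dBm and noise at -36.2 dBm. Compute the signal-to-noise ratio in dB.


SNR = -25.4 - (-36.2) = 10.8 dB

10.8 dB


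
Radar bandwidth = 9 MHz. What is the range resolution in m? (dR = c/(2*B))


dR = 3e8 / (2 * 9000000.0) = 16.67 m

16.67 m


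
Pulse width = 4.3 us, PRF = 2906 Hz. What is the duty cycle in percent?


DC = 4.3e-6 * 2906 * 100 = 1.25%

1.25%


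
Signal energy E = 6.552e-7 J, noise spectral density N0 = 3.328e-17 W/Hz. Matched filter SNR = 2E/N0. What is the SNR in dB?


SNR_lin = 2 * 6.552e-7 / 3.328e-17 = 3.938e10
SNR_dB = 10*log10(3.938e10) = 106.0 dB

106.0 dB


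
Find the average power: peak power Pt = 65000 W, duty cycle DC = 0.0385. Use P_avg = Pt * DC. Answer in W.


P_avg = 65000 * 0.0385 = 2502.5 W

2502.5 W


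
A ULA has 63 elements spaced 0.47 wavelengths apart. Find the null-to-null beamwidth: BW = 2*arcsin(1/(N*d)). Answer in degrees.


1/(N*d) = 1/(63*0.47) = 0.033772
BW = 2*arcsin(0.033772) = 3.9 degrees

3.9 degrees


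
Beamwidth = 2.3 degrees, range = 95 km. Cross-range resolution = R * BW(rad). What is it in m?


BW_rad = 0.040142573
CR = 95000 * 0.040142573 = 3813.5 m

3813.5 m


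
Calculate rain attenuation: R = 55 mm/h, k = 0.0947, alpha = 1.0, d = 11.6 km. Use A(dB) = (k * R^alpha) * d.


gamma = 0.0947 * 55^1.0 = 5.2085 dB/km
A = 5.2085 * 11.6 = 60.42 dB

60.42 dB


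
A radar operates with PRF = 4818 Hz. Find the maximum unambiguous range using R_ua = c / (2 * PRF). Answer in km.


R_ua = 3e8 / (2 * 4818) = 31133.3 m = 31.1 km

31.1 km


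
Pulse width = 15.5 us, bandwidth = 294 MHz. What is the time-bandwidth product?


TBP = 15.5 * 294 = 4557.0

4557.0


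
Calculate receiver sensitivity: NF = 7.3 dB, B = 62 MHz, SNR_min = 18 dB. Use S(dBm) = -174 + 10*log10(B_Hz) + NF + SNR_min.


10*log10(62000000.0) = 77.92
S = -174 + 77.92 + 7.3 + 18 = -70.8 dBm

-70.8 dBm


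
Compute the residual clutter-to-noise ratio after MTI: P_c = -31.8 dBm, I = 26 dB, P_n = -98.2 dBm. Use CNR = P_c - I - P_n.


CNR = -31.8 - 26 - (-98.2) = 40.4 dB

40.4 dB


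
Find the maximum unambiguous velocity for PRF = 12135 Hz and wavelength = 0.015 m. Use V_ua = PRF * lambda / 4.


V_ua = 12135 * 0.015 / 4 = 45.5 m/s

45.5 m/s


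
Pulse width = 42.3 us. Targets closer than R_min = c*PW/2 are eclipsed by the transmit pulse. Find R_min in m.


R_min = 3e8 * 42.3e-6 / 2 = 6345.0 m

6345.0 m


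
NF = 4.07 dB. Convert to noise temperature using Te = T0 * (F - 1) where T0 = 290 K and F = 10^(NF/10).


NF_lin = 10^(4.07/10) = 2.552701
Te = 290 * (2.552701 - 1) = 450.3 K

450.3 K


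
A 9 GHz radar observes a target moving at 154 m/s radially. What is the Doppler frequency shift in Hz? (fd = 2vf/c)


fd = 2 * 154 * 9000000000.0 / 3e8 = 9240.0 Hz

9240.0 Hz


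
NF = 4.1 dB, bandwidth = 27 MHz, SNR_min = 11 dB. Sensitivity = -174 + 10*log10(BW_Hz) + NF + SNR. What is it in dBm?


10*log10(27000000.0) = 74.31
S = -174 + 74.31 + 4.1 + 11 = -84.6 dBm

-84.6 dBm


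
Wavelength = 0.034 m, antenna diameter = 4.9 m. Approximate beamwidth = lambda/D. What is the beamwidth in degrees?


BW_rad = 0.034 / 4.9 = 0.006939
BW_deg = 0.4 degrees

0.4 degrees


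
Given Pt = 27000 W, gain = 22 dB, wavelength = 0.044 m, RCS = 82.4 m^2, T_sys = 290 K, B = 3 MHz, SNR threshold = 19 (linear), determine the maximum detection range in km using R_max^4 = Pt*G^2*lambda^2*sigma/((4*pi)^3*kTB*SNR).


G_lin = 10^(22/10) = 158.489319
R^4 = 27000 * 158.489319^2 * 0.044^2 * 82.4 / ((4*pi)^3 * 1.38e-23 * 290 * 3000000.0 * 19)
R^4 = 2.39009e17 m^4
R_max = (2.39009e17)^(1/4) = 22110.8 m = 22.1 km

22.1 km


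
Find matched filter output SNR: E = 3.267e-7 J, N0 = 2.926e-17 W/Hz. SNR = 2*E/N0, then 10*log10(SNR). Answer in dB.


SNR_lin = 2 * 3.267e-7 / 2.926e-17 = 2.233e10
SNR_dB = 10*log10(2.233e10) = 103.5 dB

103.5 dB


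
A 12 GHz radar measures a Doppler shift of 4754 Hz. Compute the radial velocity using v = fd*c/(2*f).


v = 4754 * 3e8 / (2 * 12000000000.0) = 59.4 m/s

59.4 m/s


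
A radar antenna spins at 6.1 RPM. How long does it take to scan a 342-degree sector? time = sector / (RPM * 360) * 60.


t = 342 / (6.1 * 360) * 60 = 9.34 s

9.34 s


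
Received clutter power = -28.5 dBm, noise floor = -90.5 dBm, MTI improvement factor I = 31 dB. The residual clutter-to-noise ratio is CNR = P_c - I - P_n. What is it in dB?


CNR = -28.5 - 31 - (-90.5) = 31.0 dB

31.0 dB


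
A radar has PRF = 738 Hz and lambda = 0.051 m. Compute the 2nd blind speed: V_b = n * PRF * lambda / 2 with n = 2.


V_blind = 2 * 738 * 0.051 / 2 = 37.6 m/s

37.6 m/s


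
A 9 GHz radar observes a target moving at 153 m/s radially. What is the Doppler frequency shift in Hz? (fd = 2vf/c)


fd = 2 * 153 * 9000000000.0 / 3e8 = 9180.0 Hz

9180.0 Hz


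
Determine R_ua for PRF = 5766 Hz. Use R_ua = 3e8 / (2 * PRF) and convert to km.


R_ua = 3e8 / (2 * 5766) = 26014.6 m = 26.0 km

26.0 km


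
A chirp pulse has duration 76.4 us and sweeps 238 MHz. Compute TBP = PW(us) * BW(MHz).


TBP = 76.4 * 238 = 18183.2

18183.2


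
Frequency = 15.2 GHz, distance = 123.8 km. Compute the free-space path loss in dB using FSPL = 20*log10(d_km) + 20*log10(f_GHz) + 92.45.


20*log10(123.8) = 41.85
20*log10(15.2) = 23.64
FSPL = 157.9 dB

157.9 dB


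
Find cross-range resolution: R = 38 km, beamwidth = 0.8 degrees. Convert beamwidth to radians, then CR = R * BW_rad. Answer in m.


BW_rad = 0.013962634
CR = 38000 * 0.013962634 = 530.6 m

530.6 m


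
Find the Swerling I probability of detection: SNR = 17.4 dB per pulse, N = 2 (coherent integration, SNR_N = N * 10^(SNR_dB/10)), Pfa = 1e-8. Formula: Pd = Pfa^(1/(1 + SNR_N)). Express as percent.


SNR_lin = 10^(17.4/10) = 54.95409
SNR_N = 2 * 54.95409 = 109.90818
1/(1 + SNR_N) = 1/110.90818 = 0.0090165
Pd = (1e-8)^0.0090165 = 0.84697
Pd = 84.7%

84.7%


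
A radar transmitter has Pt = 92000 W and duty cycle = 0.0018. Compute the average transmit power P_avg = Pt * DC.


P_avg = 92000 * 0.0018 = 165.6 W

165.6 W


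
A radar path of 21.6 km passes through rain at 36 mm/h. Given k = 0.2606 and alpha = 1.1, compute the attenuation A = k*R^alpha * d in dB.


gamma = 0.2606 * 36^1.1 = 13.42478 dB/km
A = 13.42478 * 21.6 = 289.98 dB

289.98 dB


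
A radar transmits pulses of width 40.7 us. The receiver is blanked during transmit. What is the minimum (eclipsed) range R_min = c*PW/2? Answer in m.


R_min = 3e8 * 40.7e-6 / 2 = 6105.0 m

6105.0 m


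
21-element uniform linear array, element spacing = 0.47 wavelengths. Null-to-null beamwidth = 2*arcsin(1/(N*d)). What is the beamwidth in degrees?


1/(N*d) = 1/(21*0.47) = 0.101317
BW = 2*arcsin(0.101317) = 11.6 degrees

11.6 degrees


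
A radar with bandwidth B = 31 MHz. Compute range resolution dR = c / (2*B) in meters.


dR = 3e8 / (2 * 31000000.0) = 4.84 m

4.84 m


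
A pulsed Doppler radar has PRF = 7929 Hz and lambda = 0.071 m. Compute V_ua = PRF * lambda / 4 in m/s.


V_ua = 7929 * 0.071 / 4 = 140.7 m/s

140.7 m/s


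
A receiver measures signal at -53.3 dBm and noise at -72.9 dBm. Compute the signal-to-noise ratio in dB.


SNR = -53.3 - (-72.9) = 19.6 dB

19.6 dB


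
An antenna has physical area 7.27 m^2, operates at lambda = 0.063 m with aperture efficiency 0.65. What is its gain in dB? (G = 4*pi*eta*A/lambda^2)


G_linear = 4*pi*0.65*7.27/0.063^2 = 14961.55
G_dB = 10*log10(14961.55) = 41.7 dB

41.7 dB


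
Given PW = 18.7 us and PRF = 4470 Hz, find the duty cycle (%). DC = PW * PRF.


DC = 18.7e-6 * 4470 * 100 = 8.36%

8.36%


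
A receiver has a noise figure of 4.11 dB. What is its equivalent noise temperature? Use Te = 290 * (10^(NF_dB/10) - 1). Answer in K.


NF_lin = 10^(4.11/10) = 2.576321
Te = 290 * (2.576321 - 1) = 457.1 K

457.1 K


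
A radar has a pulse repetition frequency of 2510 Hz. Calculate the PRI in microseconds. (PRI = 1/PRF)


PRI = 1/2510 = 0.0003984064 s = 398.4 us

398.4 us


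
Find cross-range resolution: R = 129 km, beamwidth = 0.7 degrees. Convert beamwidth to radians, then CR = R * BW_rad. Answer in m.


BW_rad = 0.012217305
CR = 129000 * 0.012217305 = 1576.0 m

1576.0 m


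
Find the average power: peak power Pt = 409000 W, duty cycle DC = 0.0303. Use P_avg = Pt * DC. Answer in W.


P_avg = 409000 * 0.0303 = 12392.7 W

12392.7 W


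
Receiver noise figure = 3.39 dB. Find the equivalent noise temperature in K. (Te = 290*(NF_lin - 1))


NF_lin = 10^(3.39/10) = 2.18273
Te = 290 * (2.18273 - 1) = 343.0 K

343.0 K


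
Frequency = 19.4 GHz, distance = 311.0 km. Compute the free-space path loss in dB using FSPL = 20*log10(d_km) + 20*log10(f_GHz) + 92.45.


20*log10(311.0) = 49.86
20*log10(19.4) = 25.76
FSPL = 168.1 dB

168.1 dB


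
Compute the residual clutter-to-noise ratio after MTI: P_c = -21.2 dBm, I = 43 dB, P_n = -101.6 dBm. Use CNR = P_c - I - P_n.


CNR = -21.2 - 43 - (-101.6) = 37.4 dB

37.4 dB


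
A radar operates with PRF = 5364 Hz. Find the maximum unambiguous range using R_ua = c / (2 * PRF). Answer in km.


R_ua = 3e8 / (2 * 5364) = 27964.2 m = 28.0 km

28.0 km


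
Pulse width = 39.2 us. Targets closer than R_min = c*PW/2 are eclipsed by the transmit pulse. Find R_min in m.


R_min = 3e8 * 39.2e-6 / 2 = 5880.0 m

5880.0 m


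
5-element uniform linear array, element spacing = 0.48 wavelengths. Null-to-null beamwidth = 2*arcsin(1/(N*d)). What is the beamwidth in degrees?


1/(N*d) = 1/(5*0.48) = 0.416667
BW = 2*arcsin(0.416667) = 49.2 degrees

49.2 degrees


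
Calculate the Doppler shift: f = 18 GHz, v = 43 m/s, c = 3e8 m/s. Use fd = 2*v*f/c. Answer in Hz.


fd = 2 * 43 * 18000000000.0 / 3e8 = 5160.0 Hz

5160.0 Hz


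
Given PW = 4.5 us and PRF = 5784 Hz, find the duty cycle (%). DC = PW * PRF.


DC = 4.5e-6 * 5784 * 100 = 2.6%

2.6%


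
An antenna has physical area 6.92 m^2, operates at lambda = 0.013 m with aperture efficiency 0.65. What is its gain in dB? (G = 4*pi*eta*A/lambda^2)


G_linear = 4*pi*0.65*6.92/0.013^2 = 334458.79
G_dB = 10*log10(334458.79) = 55.2 dB

55.2 dB


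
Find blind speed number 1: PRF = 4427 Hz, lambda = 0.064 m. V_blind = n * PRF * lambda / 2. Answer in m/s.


V_blind = 1 * 4427 * 0.064 / 2 = 141.7 m/s

141.7 m/s


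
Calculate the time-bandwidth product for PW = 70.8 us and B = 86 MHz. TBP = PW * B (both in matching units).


TBP = 70.8 * 86 = 6088.8

6088.8


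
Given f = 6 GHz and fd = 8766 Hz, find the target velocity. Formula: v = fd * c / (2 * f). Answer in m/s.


v = 8766 * 3e8 / (2 * 6000000000.0) = 219.2 m/s

219.2 m/s


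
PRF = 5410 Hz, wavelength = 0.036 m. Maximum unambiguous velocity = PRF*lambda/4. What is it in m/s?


V_ua = 5410 * 0.036 / 4 = 48.7 m/s

48.7 m/s


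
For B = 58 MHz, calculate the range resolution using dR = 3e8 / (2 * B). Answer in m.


dR = 3e8 / (2 * 58000000.0) = 2.59 m

2.59 m


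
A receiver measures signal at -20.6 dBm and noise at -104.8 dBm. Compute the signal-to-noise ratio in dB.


SNR = -20.6 - (-104.8) = 84.2 dB

84.2 dB


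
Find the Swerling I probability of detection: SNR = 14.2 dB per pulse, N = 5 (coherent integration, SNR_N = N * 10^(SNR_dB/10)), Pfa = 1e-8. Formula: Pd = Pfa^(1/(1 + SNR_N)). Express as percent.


SNR_lin = 10^(14.2/10) = 26.30268
SNR_N = 5 * 26.30268 = 131.5134
1/(1 + SNR_N) = 1/132.5134 = 0.0075464
Pd = (1e-8)^0.0075464 = 0.87022
Pd = 87.0%

87.0%


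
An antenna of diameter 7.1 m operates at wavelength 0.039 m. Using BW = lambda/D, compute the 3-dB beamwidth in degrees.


BW_rad = 0.039 / 7.1 = 0.005493
BW_deg = 0.31 degrees

0.31 degrees


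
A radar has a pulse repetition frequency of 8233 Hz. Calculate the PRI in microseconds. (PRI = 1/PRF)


PRI = 1/8233 = 0.0001214624 s = 121.5 us

121.5 us


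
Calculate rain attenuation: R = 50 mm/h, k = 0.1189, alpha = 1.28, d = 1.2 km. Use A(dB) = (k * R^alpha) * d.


gamma = 0.1189 * 50^1.28 = 17.777204 dB/km
A = 17.777204 * 1.2 = 21.33 dB

21.33 dB


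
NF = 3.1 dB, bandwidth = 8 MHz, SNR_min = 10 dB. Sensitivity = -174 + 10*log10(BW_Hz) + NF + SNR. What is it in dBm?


10*log10(8000000.0) = 69.03
S = -174 + 69.03 + 3.1 + 10 = -91.9 dBm

-91.9 dBm


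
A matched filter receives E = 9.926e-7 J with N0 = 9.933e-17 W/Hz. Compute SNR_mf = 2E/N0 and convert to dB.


SNR_lin = 2 * 9.926e-7 / 9.933e-17 = 1.999e10
SNR_dB = 10*log10(1.999e10) = 103.0 dB

103.0 dB


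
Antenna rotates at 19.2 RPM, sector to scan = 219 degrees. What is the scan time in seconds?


t = 219 / (19.2 * 360) * 60 = 1.9 s

1.9 s


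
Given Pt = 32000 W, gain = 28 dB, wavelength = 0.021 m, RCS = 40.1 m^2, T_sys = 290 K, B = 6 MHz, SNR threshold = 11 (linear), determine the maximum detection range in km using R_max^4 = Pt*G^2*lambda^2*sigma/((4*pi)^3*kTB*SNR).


G_lin = 10^(28/10) = 630.957344
R^4 = 32000 * 630.957344^2 * 0.021^2 * 40.1 / ((4*pi)^3 * 1.38e-23 * 290 * 6000000.0 * 11)
R^4 = 4.29816e17 m^4
R_max = (4.29816e17)^(1/4) = 25604.8 m = 25.6 km

25.6 km


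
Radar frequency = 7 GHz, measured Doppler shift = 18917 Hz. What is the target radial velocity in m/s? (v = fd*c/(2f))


v = 18917 * 3e8 / (2 * 7000000000.0) = 405.4 m/s

405.4 m/s


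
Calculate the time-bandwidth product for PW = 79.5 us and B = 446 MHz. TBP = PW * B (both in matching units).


TBP = 79.5 * 446 = 35457.0

35457.0


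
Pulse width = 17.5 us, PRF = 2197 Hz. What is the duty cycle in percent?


DC = 17.5e-6 * 2197 * 100 = 3.84%

3.84%


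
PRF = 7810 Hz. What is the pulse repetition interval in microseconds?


PRI = 1/7810 = 0.000128041 s = 128.0 us

128.0 us


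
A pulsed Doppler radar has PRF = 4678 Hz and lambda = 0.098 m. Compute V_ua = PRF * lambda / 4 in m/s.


V_ua = 4678 * 0.098 / 4 = 114.6 m/s

114.6 m/s


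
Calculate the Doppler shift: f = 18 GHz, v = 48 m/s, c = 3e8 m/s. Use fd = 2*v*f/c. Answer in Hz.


fd = 2 * 48 * 18000000000.0 / 3e8 = 5760.0 Hz

5760.0 Hz


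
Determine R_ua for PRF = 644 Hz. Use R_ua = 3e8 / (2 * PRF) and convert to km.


R_ua = 3e8 / (2 * 644) = 232919.3 m = 232.9 km

232.9 km


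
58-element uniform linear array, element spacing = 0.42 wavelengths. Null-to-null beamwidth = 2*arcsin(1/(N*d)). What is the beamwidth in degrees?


1/(N*d) = 1/(58*0.42) = 0.041051
BW = 2*arcsin(0.041051) = 4.7 degrees

4.7 degrees


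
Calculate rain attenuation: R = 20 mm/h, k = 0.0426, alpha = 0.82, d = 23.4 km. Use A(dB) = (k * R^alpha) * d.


gamma = 0.0426 * 20^0.82 = 0.496883 dB/km
A = 0.496883 * 23.4 = 11.63 dB

11.63 dB


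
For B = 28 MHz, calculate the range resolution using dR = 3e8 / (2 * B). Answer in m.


dR = 3e8 / (2 * 28000000.0) = 5.36 m

5.36 m


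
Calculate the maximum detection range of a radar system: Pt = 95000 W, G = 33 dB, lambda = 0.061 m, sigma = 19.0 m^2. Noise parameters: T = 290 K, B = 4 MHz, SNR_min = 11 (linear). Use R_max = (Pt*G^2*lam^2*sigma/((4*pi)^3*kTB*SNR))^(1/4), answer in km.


G_lin = 10^(33/10) = 1995.262315
R^4 = 95000 * 1995.262315^2 * 0.061^2 * 19.0 / ((4*pi)^3 * 1.38e-23 * 290 * 4000000.0 * 11)
R^4 = 7.65205e19 m^4
R_max = (7.65205e19)^(1/4) = 93528.6 m = 93.5 km

93.5 km


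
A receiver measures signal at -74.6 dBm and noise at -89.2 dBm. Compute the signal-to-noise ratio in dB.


SNR = -74.6 - (-89.2) = 14.6 dB

14.6 dB


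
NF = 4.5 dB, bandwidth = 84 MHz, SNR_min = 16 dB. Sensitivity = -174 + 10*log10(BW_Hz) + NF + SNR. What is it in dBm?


10*log10(84000000.0) = 79.24
S = -174 + 79.24 + 4.5 + 16 = -74.3 dBm

-74.3 dBm


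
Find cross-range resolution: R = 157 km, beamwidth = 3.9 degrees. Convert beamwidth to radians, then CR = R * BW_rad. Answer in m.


BW_rad = 0.068067841
CR = 157000 * 0.068067841 = 10686.7 m

10686.7 m


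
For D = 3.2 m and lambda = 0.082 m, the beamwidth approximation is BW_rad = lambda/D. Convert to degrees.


BW_rad = 0.082 / 3.2 = 0.025625
BW_deg = 1.47 degrees

1.47 degrees


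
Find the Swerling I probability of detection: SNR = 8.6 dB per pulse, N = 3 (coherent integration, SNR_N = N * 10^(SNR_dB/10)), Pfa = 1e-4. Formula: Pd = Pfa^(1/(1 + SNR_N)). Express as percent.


SNR_lin = 10^(8.6/10) = 7.24436
SNR_N = 3 * 7.24436 = 21.73308
1/(1 + SNR_N) = 1/22.73308 = 0.0439888
Pd = (1e-4)^0.0439888 = 0.66688
Pd = 66.7%

66.7%


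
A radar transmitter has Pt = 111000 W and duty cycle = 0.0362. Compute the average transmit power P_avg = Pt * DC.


P_avg = 111000 * 0.0362 = 4018.2 W

4018.2 W


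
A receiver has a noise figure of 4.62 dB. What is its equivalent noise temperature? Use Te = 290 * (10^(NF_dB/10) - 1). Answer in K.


NF_lin = 10^(4.62/10) = 2.897344
Te = 290 * (2.897344 - 1) = 550.2 K

550.2 K


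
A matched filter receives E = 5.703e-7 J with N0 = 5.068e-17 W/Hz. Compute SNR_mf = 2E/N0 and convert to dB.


SNR_lin = 2 * 5.703e-7 / 5.068e-17 = 2.251e10
SNR_dB = 10*log10(2.251e10) = 103.5 dB

103.5 dB


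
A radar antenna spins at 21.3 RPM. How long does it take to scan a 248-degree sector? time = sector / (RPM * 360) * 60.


t = 248 / (21.3 * 360) * 60 = 1.94 s

1.94 s


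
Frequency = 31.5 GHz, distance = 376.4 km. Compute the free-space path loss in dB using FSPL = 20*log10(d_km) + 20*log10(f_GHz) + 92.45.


20*log10(376.4) = 51.51
20*log10(31.5) = 29.97
FSPL = 173.9 dB

173.9 dB


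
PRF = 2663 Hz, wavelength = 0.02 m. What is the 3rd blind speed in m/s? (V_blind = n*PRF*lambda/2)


V_blind = 3 * 2663 * 0.02 / 2 = 79.9 m/s

79.9 m/s


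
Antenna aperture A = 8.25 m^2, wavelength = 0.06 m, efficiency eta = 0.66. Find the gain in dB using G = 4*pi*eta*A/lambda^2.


G_linear = 4*pi*0.66*8.25/0.06^2 = 19006.64
G_dB = 10*log10(19006.64) = 42.8 dB

42.8 dB


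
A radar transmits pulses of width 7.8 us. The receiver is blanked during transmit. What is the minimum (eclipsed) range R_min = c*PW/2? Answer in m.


R_min = 3e8 * 7.8e-6 / 2 = 1170.0 m

1170.0 m


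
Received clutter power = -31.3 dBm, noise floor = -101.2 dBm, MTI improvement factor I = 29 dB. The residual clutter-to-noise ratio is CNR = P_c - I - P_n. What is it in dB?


CNR = -31.3 - 29 - (-101.2) = 40.9 dB

40.9 dB


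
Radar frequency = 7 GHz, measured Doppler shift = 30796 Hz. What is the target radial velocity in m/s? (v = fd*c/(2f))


v = 30796 * 3e8 / (2 * 7000000000.0) = 659.9 m/s

659.9 m/s


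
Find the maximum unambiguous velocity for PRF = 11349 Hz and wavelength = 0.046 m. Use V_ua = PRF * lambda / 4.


V_ua = 11349 * 0.046 / 4 = 130.5 m/s

130.5 m/s


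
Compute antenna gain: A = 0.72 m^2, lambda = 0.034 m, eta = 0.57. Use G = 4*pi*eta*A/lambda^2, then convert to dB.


G_linear = 4*pi*0.57*0.72/0.034^2 = 4461.28
G_dB = 10*log10(4461.28) = 36.5 dB

36.5 dB


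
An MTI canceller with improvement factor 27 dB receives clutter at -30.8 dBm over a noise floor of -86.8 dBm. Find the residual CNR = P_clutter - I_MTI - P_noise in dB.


CNR = -30.8 - 27 - (-86.8) = 29.0 dB

29.0 dB


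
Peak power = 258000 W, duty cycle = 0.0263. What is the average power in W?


P_avg = 258000 * 0.0263 = 6785.4 W

6785.4 W


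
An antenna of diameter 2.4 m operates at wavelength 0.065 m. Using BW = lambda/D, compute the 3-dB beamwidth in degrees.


BW_rad = 0.065 / 2.4 = 0.027083
BW_deg = 1.55 degrees

1.55 degrees


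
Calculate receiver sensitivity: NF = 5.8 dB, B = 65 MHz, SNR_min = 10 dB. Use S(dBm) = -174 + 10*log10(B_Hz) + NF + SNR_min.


10*log10(65000000.0) = 78.13
S = -174 + 78.13 + 5.8 + 10 = -80.1 dBm

-80.1 dBm


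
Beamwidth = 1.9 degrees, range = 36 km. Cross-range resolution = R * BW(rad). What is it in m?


BW_rad = 0.033161256
CR = 36000 * 0.033161256 = 1193.8 m

1193.8 m


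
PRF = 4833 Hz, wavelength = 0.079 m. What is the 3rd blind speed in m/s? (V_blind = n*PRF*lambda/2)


V_blind = 3 * 4833 * 0.079 / 2 = 572.7 m/s

572.7 m/s


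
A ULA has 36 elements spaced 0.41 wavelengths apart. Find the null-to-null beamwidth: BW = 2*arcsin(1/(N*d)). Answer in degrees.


1/(N*d) = 1/(36*0.41) = 0.067751
BW = 2*arcsin(0.067751) = 7.8 degrees

7.8 degrees


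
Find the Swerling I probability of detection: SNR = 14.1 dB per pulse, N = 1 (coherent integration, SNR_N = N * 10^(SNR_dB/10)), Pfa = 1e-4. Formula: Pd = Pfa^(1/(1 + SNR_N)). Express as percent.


SNR_lin = 10^(14.1/10) = 25.70396
SNR_N = 1 * 25.70396 = 25.70396
1/(1 + SNR_N) = 1/26.70396 = 0.0374476
Pd = (1e-4)^0.0374476 = 0.70829
Pd = 70.8%

70.8%


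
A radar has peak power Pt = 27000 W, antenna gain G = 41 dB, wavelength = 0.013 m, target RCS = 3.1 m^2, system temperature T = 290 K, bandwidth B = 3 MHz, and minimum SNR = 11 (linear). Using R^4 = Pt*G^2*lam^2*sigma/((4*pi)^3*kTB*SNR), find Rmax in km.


G_lin = 10^(41/10) = 12589.254118
R^4 = 27000 * 12589.254118^2 * 0.013^2 * 3.1 / ((4*pi)^3 * 1.38e-23 * 290 * 3000000.0 * 11)
R^4 = 8.55444e18 m^4
R_max = (8.55444e18)^(1/4) = 54081.4 m = 54.1 km

54.1 km


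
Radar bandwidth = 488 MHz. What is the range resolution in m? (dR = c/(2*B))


dR = 3e8 / (2 * 488000000.0) = 0.31 m

0.31 m


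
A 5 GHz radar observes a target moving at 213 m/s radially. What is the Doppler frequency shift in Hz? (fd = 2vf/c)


fd = 2 * 213 * 5000000000.0 / 3e8 = 7100.0 Hz

7100.0 Hz


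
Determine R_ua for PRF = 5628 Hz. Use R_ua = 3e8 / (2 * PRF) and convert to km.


R_ua = 3e8 / (2 * 5628) = 26652.5 m = 26.7 km

26.7 km


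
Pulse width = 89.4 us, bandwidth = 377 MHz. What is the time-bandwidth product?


TBP = 89.4 * 377 = 33703.8

33703.8


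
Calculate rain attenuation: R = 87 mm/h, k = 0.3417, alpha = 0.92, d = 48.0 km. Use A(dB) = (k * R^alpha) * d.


gamma = 0.3417 * 87^0.92 = 20.797096 dB/km
A = 20.797096 * 48.0 = 998.26 dB

998.26 dB


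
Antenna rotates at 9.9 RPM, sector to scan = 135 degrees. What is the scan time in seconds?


t = 135 / (9.9 * 360) * 60 = 2.27 s

2.27 s


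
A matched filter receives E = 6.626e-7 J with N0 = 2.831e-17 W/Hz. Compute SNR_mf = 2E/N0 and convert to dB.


SNR_lin = 2 * 6.626e-7 / 2.831e-17 = 4.681e10
SNR_dB = 10*log10(4.681e10) = 106.7 dB

106.7 dB


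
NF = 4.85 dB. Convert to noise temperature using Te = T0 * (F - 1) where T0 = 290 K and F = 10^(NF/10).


NF_lin = 10^(4.85/10) = 3.054921
Te = 290 * (3.054921 - 1) = 595.9 K

595.9 K


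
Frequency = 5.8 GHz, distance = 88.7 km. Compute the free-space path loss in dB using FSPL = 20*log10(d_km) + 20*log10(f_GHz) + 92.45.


20*log10(88.7) = 38.96
20*log10(5.8) = 15.27
FSPL = 146.7 dB

146.7 dB


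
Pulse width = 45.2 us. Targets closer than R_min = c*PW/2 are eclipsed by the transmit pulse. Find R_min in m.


R_min = 3e8 * 45.2e-6 / 2 = 6780.0 m

6780.0 m


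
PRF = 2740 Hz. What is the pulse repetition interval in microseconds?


PRI = 1/2740 = 0.0003649635 s = 365.0 us

365.0 us


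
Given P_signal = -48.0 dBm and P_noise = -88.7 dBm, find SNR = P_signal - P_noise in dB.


SNR = -48.0 - (-88.7) = 40.7 dB

40.7 dB


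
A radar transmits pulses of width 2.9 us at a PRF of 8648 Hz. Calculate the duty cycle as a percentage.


DC = 2.9e-6 * 8648 * 100 = 2.51%

2.51%


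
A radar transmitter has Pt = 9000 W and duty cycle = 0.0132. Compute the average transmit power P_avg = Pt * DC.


P_avg = 9000 * 0.0132 = 118.8 W

118.8 W


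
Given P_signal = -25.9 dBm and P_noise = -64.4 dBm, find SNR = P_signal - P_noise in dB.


SNR = -25.9 - (-64.4) = 38.5 dB

38.5 dB


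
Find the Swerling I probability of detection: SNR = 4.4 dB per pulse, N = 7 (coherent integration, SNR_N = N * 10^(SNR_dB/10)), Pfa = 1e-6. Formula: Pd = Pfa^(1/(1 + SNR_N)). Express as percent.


SNR_lin = 10^(4.4/10) = 2.75423
SNR_N = 7 * 2.75423 = 19.27961
1/(1 + SNR_N) = 1/20.27961 = 0.0493106
Pd = (1e-6)^0.0493106 = 0.50598
Pd = 50.6%

50.6%


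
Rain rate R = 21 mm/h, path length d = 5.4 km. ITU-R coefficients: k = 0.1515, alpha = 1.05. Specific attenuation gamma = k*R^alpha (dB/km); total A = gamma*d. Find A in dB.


gamma = 0.1515 * 21^1.05 = 3.704613 dB/km
A = 3.704613 * 5.4 = 20.0 dB

20.0 dB


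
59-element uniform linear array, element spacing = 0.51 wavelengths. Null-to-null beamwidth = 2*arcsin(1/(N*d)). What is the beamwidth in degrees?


1/(N*d) = 1/(59*0.51) = 0.033234
BW = 2*arcsin(0.033234) = 3.8 degrees

3.8 degrees


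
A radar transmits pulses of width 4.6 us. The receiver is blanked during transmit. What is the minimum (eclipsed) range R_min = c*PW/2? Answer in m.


R_min = 3e8 * 4.6e-6 / 2 = 690.0 m

690.0 m


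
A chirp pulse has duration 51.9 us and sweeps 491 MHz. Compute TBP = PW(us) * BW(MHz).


TBP = 51.9 * 491 = 25482.9

25482.9


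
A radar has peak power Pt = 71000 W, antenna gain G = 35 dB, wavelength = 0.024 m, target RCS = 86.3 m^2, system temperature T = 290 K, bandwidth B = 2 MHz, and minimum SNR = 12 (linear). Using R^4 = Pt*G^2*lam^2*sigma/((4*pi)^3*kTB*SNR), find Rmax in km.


G_lin = 10^(35/10) = 3162.27766
R^4 = 71000 * 3162.27766^2 * 0.024^2 * 86.3 / ((4*pi)^3 * 1.38e-23 * 290 * 2000000.0 * 12)
R^4 = 1.85171e20 m^4
R_max = (1.85171e20)^(1/4) = 116652.3 m = 116.7 km

116.7 km


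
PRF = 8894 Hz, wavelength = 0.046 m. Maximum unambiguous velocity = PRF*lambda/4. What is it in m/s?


V_ua = 8894 * 0.046 / 4 = 102.3 m/s

102.3 m/s
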